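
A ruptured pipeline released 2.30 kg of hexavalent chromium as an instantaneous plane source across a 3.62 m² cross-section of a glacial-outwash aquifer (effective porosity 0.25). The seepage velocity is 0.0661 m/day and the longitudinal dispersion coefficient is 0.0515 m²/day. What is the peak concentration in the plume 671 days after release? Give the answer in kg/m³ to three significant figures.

The peak of an instantaneous 1D plume sits at x = vt; there the Gaussian factor is 1 and C_max = M/(n_e·A·√(4πDt)), where n_e·A is the pore area the mass is dissolved in.
√(4πDt) = √(4π × 0.0515 × 671) = 20.84 m, so C_max = 2.30/(0.25 × 3.62 × 20.84) = 0.122 kg/m³.

0.122 kg/m³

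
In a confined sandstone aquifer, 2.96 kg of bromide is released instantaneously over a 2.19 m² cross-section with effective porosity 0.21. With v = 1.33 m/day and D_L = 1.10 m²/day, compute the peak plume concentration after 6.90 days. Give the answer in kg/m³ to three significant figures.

0.659 kg/m³

The peak of an instantaneous 1D plume sits at x = vt; there the Gaussian factor is 1 and C_max = M/(n_e·A·√(4πDt)), where n_e·A is the pore area the mass is dissolved in.
√(4πDt) = √(4π × 1.10 × 6.90) = 9.766 m, so C_max = 2.96/(0.21 × 2.19 × 9.766) = 0.659 kg/m³.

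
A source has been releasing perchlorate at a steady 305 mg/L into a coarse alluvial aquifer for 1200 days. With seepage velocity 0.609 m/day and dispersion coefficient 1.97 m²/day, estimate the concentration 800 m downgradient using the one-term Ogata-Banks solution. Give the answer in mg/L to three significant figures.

For a continuous step input, C/C₀ ≈ ½·erfc((x−vt)/(2√(Dt))).
vt = 0.609 × 1200 = 730.8 m and 2√(Dt) = 2√(1.97 × 1200) = 97.24 m.
Argument (x−vt)/(2√(Dt)) = (800 − 730.8)/97.24 = 0.7116; ½·erfc(0.7116) = 0.1571.
C = 305 × 0.1571 = 47.9 mg/L.

47.9 mg/L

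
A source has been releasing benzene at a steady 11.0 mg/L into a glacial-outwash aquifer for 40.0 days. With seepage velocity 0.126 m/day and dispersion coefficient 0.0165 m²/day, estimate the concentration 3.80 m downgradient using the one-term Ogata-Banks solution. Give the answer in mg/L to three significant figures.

For a continuous step input, C/C₀ ≈ ½·erfc((x−vt)/(2√(Dt))).
vt = 0.126 × 40.0 = 5.04 m and 2√(Dt) = 2√(0.0165 × 40.0) = 1.625 m.
Argument (x−vt)/(2√(Dt)) = (3.80 − 5.04)/1.625 = -0.7631; ½·erfc(-0.7631) = 0.8597.
C = 11.0 × 0.8597 = 9.46 mg/L.

9.46 mg/L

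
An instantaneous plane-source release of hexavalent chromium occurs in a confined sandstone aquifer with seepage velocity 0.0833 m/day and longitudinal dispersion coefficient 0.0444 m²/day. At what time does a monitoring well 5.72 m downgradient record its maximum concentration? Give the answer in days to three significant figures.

62.6 days

For the 1D instantaneous-source solution, setting ∂C/∂t = 0 at fixed x gives v²t² + 2Dt − x² = 0, so t = (√(D² + v²x²) − D)/v².
√(D² + v²x²) = √(0.0444² + 0.0833² × 5.72²) = 0.4785; v² = 0.00693889.
t = (0.4785 − 0.0444)/0.00693889 = 62.6 days (vs. the pure-advection estimate x/v = 68.7 d).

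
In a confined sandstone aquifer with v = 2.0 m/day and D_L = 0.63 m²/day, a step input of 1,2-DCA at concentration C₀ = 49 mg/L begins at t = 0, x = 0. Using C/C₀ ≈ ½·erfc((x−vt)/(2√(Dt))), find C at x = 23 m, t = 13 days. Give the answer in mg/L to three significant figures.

For a continuous step input, C/C₀ ≈ ½·erfc((x−vt)/(2√(Dt))).
vt = 2.0 × 13 = 26 m and 2√(Dt) = 2√(0.63 × 13) = 5.724 m.
Argument (x−vt)/(2√(Dt)) = (23 − 26)/5.724 = -0.5241; ½·erfc(-0.5241) = 0.7707.
C = 49 × 0.7707 = 37.8 mg/L.

37.8 mg/L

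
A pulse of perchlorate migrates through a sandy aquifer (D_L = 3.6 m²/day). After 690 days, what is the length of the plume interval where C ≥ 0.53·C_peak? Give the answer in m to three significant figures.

The plume is Gaussian with σ = √(2Dt) = √(2 × 3.6 × 690) = 70.48 m.
C/C_peak = exp(−Δx²/(2σ²)) = 0.53 ⇒ Δx = σ·√(−2 ln 0.53) = 70.48 × 1.127 = 79.43 m.
Width = 2Δx = 159 m.

159 m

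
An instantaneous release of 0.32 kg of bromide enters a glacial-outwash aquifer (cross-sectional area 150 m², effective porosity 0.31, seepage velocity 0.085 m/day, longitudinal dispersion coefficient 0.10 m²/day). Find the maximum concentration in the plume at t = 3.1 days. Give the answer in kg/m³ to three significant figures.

0.00349 kg/m³

The peak of an instantaneous 1D plume sits at x = vt; there the Gaussian factor is 1 and C_max = M/(n_e·A·√(4πDt)), where n_e·A is the pore area the mass is dissolved in.
√(4πDt) = √(4π × 0.10 × 3.1) = 1.974 m, so C_max = 0.32/(0.31 × 150 × 1.974) = 0.00349 kg/m³.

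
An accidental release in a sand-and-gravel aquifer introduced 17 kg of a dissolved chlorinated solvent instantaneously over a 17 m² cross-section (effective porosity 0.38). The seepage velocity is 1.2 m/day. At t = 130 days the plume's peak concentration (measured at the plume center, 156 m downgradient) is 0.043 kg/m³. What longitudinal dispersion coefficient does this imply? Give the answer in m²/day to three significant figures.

At the plume center C_max = M/(n_e·A·√(4πDt)), so D = M²/(4πt·(n_e·A·C_max)²).
n_e·A·C_max = 0.38 × 17 × 0.043 = 0.2778 kg/m.
D = 17²/(4π × 130 × 0.2778²) = 2.29 m²/day.

2.29 m²/day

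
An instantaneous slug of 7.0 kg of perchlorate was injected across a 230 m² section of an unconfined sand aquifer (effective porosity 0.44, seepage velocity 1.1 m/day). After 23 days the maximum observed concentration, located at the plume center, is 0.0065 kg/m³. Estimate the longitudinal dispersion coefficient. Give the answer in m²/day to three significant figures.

At the plume center C_max = M/(n_e·A·√(4πDt)), so D = M²/(4πt·(n_e·A·C_max)²).
n_e·A·C_max = 0.44 × 230 × 0.0065 = 0.6578 kg/m.
D = 7.0²/(4π × 23 × 0.6578²) = 0.392 m²/day.

0.392 m²/day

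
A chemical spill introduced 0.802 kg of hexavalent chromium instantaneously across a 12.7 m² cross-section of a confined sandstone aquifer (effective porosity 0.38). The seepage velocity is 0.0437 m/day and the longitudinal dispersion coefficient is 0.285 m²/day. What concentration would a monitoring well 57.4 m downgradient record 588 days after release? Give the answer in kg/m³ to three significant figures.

0.000808 kg/m³

For an instantaneous plane source, C(x,t) = M/(n_e·A·√(4πDt)) · exp(−(x−vt)²/(4Dt)), with n_e·A the pore (flow) area.
Plume center vt = 0.0437 × 588 = 25.6956 m, so the well at 57.4 m is 31.7044 m downgradient of the peak.
√(4πDt) = 45.89 m, giving peak height M/(n_e·A·√(4πDt)) = 0.802/(0.38 × 12.7 × 45.89) = 0.003621 kg/m³.
(x−vt)²/(4Dt) = (31.7044)²/(4 × 0.285 × 588) = 1.500; exp(−1.500) = 0.2231.
C = 0.003621 × 0.2231 = 0.000808 kg/m³.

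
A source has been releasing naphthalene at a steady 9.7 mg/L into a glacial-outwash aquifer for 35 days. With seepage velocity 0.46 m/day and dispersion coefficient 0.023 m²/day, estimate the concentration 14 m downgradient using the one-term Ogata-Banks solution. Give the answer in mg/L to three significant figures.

9.23 mg/L

For a continuous step input, C/C₀ ≈ ½·erfc((x−vt)/(2√(Dt))).
vt = 0.46 × 35 = 16.1 m and 2√(Dt) = 2√(0.023 × 35) = 1.794 m.
Argument (x−vt)/(2√(Dt)) = (14 − 16.1)/1.794 = -1.171; ½·erfc(-1.171) = 0.9511.
C = 9.7 × 0.9511 = 9.23 mg/L.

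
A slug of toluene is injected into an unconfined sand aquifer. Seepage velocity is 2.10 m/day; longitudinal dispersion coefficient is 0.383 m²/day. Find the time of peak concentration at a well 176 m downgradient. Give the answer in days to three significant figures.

83.7 days

For the 1D instantaneous-source solution, setting ∂C/∂t = 0 at fixed x gives v²t² + 2Dt − x² = 0, so t = (√(D² + v²x²) − D)/v².
√(D² + v²x²) = √(0.383² + 2.10² × 176²) = 369.6; v² = 4.41.
t = (369.6 − 0.383)/4.41 = 83.7 days (vs. the pure-advection estimate x/v = 83.8 d).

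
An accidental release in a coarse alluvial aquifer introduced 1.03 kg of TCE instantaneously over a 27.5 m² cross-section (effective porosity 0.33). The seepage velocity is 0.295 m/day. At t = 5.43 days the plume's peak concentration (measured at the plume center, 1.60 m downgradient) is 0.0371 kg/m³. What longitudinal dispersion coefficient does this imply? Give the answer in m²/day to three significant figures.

0.137 m²/day

At the plume center C_max = M/(n_e·A·√(4πDt)), so D = M²/(4πt·(n_e·A·C_max)²).
n_e·A·C_max = 0.33 × 27.5 × 0.0371 = 0.3367 kg/m.
D = 1.03²/(4π × 5.43 × 0.3367²) = 0.137 m²/day.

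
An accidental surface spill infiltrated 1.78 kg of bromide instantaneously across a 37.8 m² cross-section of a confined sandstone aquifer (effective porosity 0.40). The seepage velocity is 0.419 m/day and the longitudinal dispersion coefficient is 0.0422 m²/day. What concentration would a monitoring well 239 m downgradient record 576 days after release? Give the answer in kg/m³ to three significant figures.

0.00637 kg/m³

For an instantaneous plane source, C(x,t) = M/(n_e·A·√(4πDt)) · exp(−(x−vt)²/(4Dt)), with n_e·A the pore (flow) area.
Plume center vt = 0.419 × 576 = 241.344 m, so the well at 239 m is 2.344 m upgradient of the peak.
√(4πDt) = 17.48 m, giving peak height M/(n_e·A·√(4πDt)) = 1.78/(0.40 × 37.8 × 17.48) = 0.006735 kg/m³.
(x−vt)²/(4Dt) = (-2.344)²/(4 × 0.0422 × 576) = 0.05651; exp(−0.05651) = 0.9451.
C = 0.006735 × 0.9451 = 0.00637 kg/m³.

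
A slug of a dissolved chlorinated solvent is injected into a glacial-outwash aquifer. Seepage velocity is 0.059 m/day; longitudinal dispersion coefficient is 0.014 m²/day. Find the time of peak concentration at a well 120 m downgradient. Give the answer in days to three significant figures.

For the 1D instantaneous-source solution, setting ∂C/∂t = 0 at fixed x gives v²t² + 2Dt − x² = 0, so t = (√(D² + v²x²) − D)/v².
√(D² + v²x²) = √(0.014² + 0.059² × 120²) = 7.080; v² = 0.003481.
t = (7.080 − 0.014)/0.003481 = 2030 days (vs. the pure-advection estimate x/v = 2030 d).

2030 days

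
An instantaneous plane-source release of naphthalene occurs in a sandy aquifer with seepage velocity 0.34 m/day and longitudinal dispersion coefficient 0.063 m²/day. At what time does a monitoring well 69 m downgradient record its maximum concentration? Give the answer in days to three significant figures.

For the 1D instantaneous-source solution, setting ∂C/∂t = 0 at fixed x gives v²t² + 2Dt − x² = 0, so t = (√(D² + v²x²) − D)/v².
√(D² + v²x²) = √(0.063² + 0.34² × 69²) = 23.46; v² = 0.1156.
t = (23.46 − 0.063)/0.1156 = 202 days (vs. the pure-advection estimate x/v = 203 d).

202 days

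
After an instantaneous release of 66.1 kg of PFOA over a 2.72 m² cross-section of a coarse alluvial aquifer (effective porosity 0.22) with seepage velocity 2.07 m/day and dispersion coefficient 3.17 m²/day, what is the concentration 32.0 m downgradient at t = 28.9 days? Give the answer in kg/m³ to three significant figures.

For an instantaneous plane source, C(x,t) = M/(n_e·A·√(4πDt)) · exp(−(x−vt)²/(4Dt)), with n_e·A the pore (flow) area.
Plume center vt = 2.07 × 28.9 = 59.823 m, so the well at 32.0 m is 27.823 m upgradient of the peak.
√(4πDt) = 33.93 m, giving peak height M/(n_e·A·√(4πDt)) = 66.1/(0.22 × 2.72 × 33.93) = 3.256 kg/m³.
(x−vt)²/(4Dt) = (-27.823)²/(4 × 3.17 × 28.9) = 2.112; exp(−2.112) = 0.1210.
C = 3.256 × 0.1210 = 0.394 kg/m³.

0.394 kg/m³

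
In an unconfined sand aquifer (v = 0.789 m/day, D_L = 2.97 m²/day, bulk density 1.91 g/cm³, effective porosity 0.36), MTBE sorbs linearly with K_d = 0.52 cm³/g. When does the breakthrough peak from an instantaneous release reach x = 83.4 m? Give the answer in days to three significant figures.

380 days

Retardation factor R = 1 + ρ_b·K_d/n = 1 + 1.91 × 0.52/0.36 = 3.759.
Sorption retards both mechanisms: v_R = v/R = 0.2099 m/day, D_R = D/R = 0.7901 m²/day.
Peak time from v_R²t² + 2D_R t − x² = 0: t = (√(D_R² + v_R²x²) − D_R)/v_R².
√(D_R² + v_R²x²) = √(0.7901² + 0.2099² × 83.4²) = 17.52; v_R² = 0.04406.
t = (17.52 − 0.7901)/0.04406 = 380 days.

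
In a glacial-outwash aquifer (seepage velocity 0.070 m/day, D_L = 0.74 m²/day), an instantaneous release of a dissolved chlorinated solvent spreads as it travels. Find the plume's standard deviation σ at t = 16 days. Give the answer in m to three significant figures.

4.87 m

Dispersive spreading gives a Gaussian with σ² = 2Dt; advection only shifts the center.
σ = √(2 × 0.74 × 16) = 4.87 m.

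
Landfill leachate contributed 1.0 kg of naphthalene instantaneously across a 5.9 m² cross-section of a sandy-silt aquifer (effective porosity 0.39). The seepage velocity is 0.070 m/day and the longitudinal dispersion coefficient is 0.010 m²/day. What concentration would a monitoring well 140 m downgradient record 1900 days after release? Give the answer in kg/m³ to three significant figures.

0.0148 kg/m³

For an instantaneous plane source, C(x,t) = M/(n_e·A·√(4πDt)) · exp(−(x−vt)²/(4Dt)), with n_e·A the pore (flow) area.
Plume center vt = 0.070 × 1900 = 133 m, so the well at 140 m is 7 m downgradient of the peak.
√(4πDt) = 15.45 m, giving peak height M/(n_e·A·√(4πDt)) = 1.0/(0.39 × 5.9 × 15.45) = 0.02813 kg/m³.
(x−vt)²/(4Dt) = (7)²/(4 × 0.010 × 1900) = 0.6447; exp(−0.6447) = 0.5248.
C = 0.02813 × 0.5248 = 0.0148 kg/m³.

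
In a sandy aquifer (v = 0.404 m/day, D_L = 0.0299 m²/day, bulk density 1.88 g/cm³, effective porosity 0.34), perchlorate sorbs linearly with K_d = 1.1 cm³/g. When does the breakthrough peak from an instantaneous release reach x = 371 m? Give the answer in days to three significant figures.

6500 days

Retardation factor R = 1 + ρ_b·K_d/n = 1 + 1.88 × 1.1/0.34 = 7.082.
Sorption retards both mechanisms: v_R = v/R = 0.05705 m/day, D_R = D/R = 0.004222 m²/day.
Peak time from v_R²t² + 2D_R t − x² = 0: t = (√(D_R² + v_R²x²) − D_R)/v_R².
√(D_R² + v_R²x²) = √(0.004222² + 0.05705² × 371²) = 21.17; v_R² = 0.003255.
t = (21.17 − 0.004222)/0.003255 = 6500 days.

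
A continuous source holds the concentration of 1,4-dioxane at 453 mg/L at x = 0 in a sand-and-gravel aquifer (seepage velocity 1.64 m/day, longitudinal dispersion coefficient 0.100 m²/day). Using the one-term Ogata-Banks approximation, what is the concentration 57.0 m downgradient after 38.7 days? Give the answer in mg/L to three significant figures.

For a continuous step input, C/C₀ ≈ ½·erfc((x−vt)/(2√(Dt))).
vt = 1.64 × 38.7 = 63.468 m and 2√(Dt) = 2√(0.100 × 38.7) = 3.934 m.
Argument (x−vt)/(2√(Dt)) = (57.0 − 63.468)/3.934 = -1.644; ½·erfc(-1.644) = 0.9900.
C = 453 × 0.9900 = 448 mg/L.

448 mg/L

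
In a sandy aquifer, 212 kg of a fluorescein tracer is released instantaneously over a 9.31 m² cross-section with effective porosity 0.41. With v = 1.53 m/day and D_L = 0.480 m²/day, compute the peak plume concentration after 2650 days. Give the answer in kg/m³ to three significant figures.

The peak of an instantaneous 1D plume sits at x = vt; there the Gaussian factor is 1 and C_max = M/(n_e·A·√(4πDt)), where n_e·A is the pore area the mass is dissolved in.
√(4πDt) = √(4π × 0.480 × 2650) = 126.4 m, so C_max = 212/(0.41 × 9.31 × 126.4) = 0.439 kg/m³.

0.439 kg/m³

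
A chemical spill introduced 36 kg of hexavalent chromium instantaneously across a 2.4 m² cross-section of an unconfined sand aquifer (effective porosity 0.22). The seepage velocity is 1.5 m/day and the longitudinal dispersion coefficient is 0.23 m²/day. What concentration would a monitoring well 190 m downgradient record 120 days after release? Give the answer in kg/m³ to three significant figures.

For an instantaneous plane source, C(x,t) = M/(n_e·A·√(4πDt)) · exp(−(x−vt)²/(4Dt)), with n_e·A the pore (flow) area.
Plume center vt = 1.5 × 120 = 180 m, so the well at 190 m is 10 m downgradient of the peak.
√(4πDt) = 18.62 m, giving peak height M/(n_e·A·√(4πDt)) = 36/(0.22 × 2.4 × 18.62) = 3.662 kg/m³.
(x−vt)²/(4Dt) = (10)²/(4 × 0.23 × 120) = 0.9058; exp(−0.9058) = 0.4042.
C = 3.662 × 0.4042 = 1.48 kg/m³.

1.48 kg/m³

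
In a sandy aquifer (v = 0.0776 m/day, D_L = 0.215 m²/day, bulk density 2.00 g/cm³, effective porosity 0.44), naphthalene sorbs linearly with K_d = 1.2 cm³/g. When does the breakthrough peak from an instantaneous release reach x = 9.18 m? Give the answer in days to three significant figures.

Retardation factor R = 1 + ρ_b·K_d/n = 1 + 2.00 × 1.2/0.44 = 6.455.
Sorption retards both mechanisms: v_R = v/R = 0.01202 m/day, D_R = D/R = 0.03331 m²/day.
Peak time from v_R²t² + 2D_R t − x² = 0: t = (√(D_R² + v_R²x²) − D_R)/v_R².
√(D_R² + v_R²x²) = √(0.03331² + 0.01202² × 9.18²) = 0.1153; v_R² = 0.0001445.
t = (0.1153 − 0.03331)/0.0001445 = 567 days.

567 days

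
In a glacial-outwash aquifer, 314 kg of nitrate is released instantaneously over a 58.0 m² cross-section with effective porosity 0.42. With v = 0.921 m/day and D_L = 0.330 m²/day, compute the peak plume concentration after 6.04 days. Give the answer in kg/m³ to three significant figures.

The peak of an instantaneous 1D plume sits at x = vt; there the Gaussian factor is 1 and C_max = M/(n_e·A·√(4πDt)), where n_e·A is the pore area the mass is dissolved in.
√(4πDt) = √(4π × 0.330 × 6.04) = 5.005 m, so C_max = 314/(0.42 × 58.0 × 5.005) = 2.58 kg/m³.

2.58 kg/m³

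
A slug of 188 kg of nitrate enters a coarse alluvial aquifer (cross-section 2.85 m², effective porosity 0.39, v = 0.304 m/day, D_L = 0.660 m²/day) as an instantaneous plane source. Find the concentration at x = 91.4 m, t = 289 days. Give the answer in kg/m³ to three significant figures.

For an instantaneous plane source, C(x,t) = M/(n_e·A·√(4πDt)) · exp(−(x−vt)²/(4Dt)), with n_e·A the pore (flow) area.
Plume center vt = 0.304 × 289 = 87.856 m, so the well at 91.4 m is 3.544 m downgradient of the peak.
√(4πDt) = 48.96 m, giving peak height M/(n_e·A·√(4πDt)) = 188/(0.39 × 2.85 × 48.96) = 3.455 kg/m³.
(x−vt)²/(4Dt) = (3.544)²/(4 × 0.660 × 289) = 0.01646; exp(−0.01646) = 0.9837.
C = 3.455 × 0.9837 = 3.40 kg/m³.

3.40 kg/m³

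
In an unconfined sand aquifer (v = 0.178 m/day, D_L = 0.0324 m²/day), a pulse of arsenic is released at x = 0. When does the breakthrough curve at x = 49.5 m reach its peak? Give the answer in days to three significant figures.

For the 1D instantaneous-source solution, setting ∂C/∂t = 0 at fixed x gives v²t² + 2Dt − x² = 0, so t = (√(D² + v²x²) − D)/v².
√(D² + v²x²) = √(0.0324² + 0.178² × 49.5²) = 8.811; v² = 0.031684.
t = (8.811 − 0.0324)/0.031684 = 277 days (vs. the pure-advection estimate x/v = 278 d).

277 days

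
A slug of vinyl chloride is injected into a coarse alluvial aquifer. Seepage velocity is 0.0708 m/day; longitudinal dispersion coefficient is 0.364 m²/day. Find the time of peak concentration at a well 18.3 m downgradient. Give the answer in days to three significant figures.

196 days

For the 1D instantaneous-source solution, setting ∂C/∂t = 0 at fixed x gives v²t² + 2Dt − x² = 0, so t = (√(D² + v²x²) − D)/v².
√(D² + v²x²) = √(0.364² + 0.0708² × 18.3²) = 1.346; v² = 0.00501264.
t = (1.346 − 0.364)/0.00501264 = 196 days (vs. the pure-advection estimate x/v = 258 d).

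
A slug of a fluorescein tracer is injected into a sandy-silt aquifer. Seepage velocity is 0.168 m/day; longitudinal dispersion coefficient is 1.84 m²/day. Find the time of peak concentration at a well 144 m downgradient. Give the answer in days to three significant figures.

794 days

For the 1D instantaneous-source solution, setting ∂C/∂t = 0 at fixed x gives v²t² + 2Dt − x² = 0, so t = (√(D² + v²x²) − D)/v².
√(D² + v²x²) = √(1.84² + 0.168² × 144²) = 24.26; v² = 0.028224.
t = (24.26 − 1.84)/0.028224 = 794 days (vs. the pure-advection estimate x/v = 857 d).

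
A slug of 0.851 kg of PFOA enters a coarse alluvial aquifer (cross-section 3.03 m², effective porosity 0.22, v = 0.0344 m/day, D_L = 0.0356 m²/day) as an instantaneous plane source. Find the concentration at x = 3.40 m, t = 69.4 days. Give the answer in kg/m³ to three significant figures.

0.207 kg/m³

For an instantaneous plane source, C(x,t) = M/(n_e·A·√(4πDt)) · exp(−(x−vt)²/(4Dt)), with n_e·A the pore (flow) area.
Plume center vt = 0.0344 × 69.4 = 2.38736 m, so the well at 3.40 m is 1.01264 m downgradient of the peak.
√(4πDt) = 5.572 m, giving peak height M/(n_e·A·√(4πDt)) = 0.851/(0.22 × 3.03 × 5.572) = 0.2291 kg/m³.
(x−vt)²/(4Dt) = (1.01264)²/(4 × 0.0356 × 69.4) = 0.1038; exp(−0.1038) = 0.9014.
C = 0.2291 × 0.9014 = 0.207 kg/m³.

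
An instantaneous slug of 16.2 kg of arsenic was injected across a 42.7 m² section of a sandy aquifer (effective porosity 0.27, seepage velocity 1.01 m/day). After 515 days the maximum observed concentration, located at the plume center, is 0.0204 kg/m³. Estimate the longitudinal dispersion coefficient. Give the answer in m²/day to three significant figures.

0.733 m²/day

At the plume center C_max = M/(n_e·A·√(4πDt)), so D = M²/(4πt·(n_e·A·C_max)²).
n_e·A·C_max = 0.27 × 42.7 × 0.0204 = 0.2352 kg/m.
D = 16.2²/(4π × 515 × 0.2352²) = 0.733 m²/day.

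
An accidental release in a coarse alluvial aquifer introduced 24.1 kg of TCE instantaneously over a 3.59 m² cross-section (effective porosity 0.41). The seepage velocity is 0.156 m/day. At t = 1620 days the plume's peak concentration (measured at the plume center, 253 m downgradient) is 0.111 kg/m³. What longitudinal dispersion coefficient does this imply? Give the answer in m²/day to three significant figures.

At the plume center C_max = M/(n_e·A·√(4πDt)), so D = M²/(4πt·(n_e·A·C_max)²).
n_e·A·C_max = 0.41 × 3.59 × 0.111 = 0.1634 kg/m.
D = 24.1²/(4π × 1620 × 0.1634²) = 1.07 m²/day.

1.07 m²/day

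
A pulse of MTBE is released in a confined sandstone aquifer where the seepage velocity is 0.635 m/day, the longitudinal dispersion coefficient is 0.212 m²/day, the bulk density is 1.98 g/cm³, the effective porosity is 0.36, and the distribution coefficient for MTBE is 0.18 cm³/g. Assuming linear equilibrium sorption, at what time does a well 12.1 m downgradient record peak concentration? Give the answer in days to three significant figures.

36.9 days

Retardation factor R = 1 + ρ_b·K_d/n = 1 + 1.98 × 0.18/0.36 = 1.990.
Sorption retards both mechanisms: v_R = v/R = 0.3191 m/day, D_R = D/R = 0.1065 m²/day.
Peak time from v_R²t² + 2D_R t − x² = 0: t = (√(D_R² + v_R²x²) − D_R)/v_R².
√(D_R² + v_R²x²) = √(0.1065² + 0.3191² × 12.1²) = 3.863; v_R² = 0.1018.
t = (3.863 − 0.1065)/0.1018 = 36.9 days.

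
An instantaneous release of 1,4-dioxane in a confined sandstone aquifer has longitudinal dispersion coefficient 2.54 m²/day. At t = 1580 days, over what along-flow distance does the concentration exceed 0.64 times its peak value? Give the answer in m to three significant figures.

The plume is Gaussian with σ = √(2Dt) = √(2 × 2.54 × 1580) = 89.59 m.
C/C_peak = exp(−Δx²/(2σ²)) = 0.64 ⇒ Δx = σ·√(−2 ln 0.64) = 89.59 × 0.9448 = 84.64 m.
Width = 2Δx = 169 m.

169 m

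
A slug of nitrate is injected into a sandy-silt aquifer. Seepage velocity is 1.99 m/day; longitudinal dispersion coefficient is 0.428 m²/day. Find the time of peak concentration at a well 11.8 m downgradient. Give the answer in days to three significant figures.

5.82 days

For the 1D instantaneous-source solution, setting ∂C/∂t = 0 at fixed x gives v²t² + 2Dt − x² = 0, so t = (√(D² + v²x²) − D)/v².
√(D² + v²x²) = √(0.428² + 1.99² × 11.8²) = 23.49; v² = 3.9601.
t = (23.49 − 0.428)/3.9601 = 5.82 days (vs. the pure-advection estimate x/v = 5.93 d).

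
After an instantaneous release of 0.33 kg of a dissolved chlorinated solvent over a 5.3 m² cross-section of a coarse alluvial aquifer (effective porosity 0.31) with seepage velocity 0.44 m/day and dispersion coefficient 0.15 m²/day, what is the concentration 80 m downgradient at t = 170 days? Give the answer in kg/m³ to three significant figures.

0.00861 kg/m³

For an instantaneous plane source, C(x,t) = M/(n_e·A·√(4πDt)) · exp(−(x−vt)²/(4Dt)), with n_e·A the pore (flow) area.
Plume center vt = 0.44 × 170 = 74.8 m, so the well at 80 m is 5.2 m downgradient of the peak.
√(4πDt) = 17.90 m, giving peak height M/(n_e·A·√(4πDt)) = 0.33/(0.31 × 5.3 × 17.90) = 0.01122 kg/m³.
(x−vt)²/(4Dt) = (5.2)²/(4 × 0.15 × 170) = 0.2651; exp(−0.2651) = 0.7671.
C = 0.01122 × 0.7671 = 0.00861 kg/m³.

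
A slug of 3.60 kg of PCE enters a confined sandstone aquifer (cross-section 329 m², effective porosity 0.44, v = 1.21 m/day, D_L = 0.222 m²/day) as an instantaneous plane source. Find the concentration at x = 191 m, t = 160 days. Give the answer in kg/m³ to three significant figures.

0.00112 kg/m³

For an instantaneous plane source, C(x,t) = M/(n_e·A·√(4πDt)) · exp(−(x−vt)²/(4Dt)), with n_e·A the pore (flow) area.
Plume center vt = 1.21 × 160 = 193.6 m, so the well at 191 m is 2.6 m upgradient of the peak.
√(4πDt) = 21.13 m, giving peak height M/(n_e·A·√(4πDt)) = 3.60/(0.44 × 329 × 21.13) = 0.001177 kg/m³.
(x−vt)²/(4Dt) = (-2.6)²/(4 × 0.222 × 160) = 0.04758; exp(−0.04758) = 0.9535.
C = 0.001177 × 0.9535 = 0.00112 kg/m³.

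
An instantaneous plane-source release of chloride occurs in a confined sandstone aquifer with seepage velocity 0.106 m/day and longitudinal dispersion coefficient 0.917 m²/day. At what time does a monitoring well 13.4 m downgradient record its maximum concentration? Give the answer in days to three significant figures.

For the 1D instantaneous-source solution, setting ∂C/∂t = 0 at fixed x gives v²t² + 2Dt − x² = 0, so t = (√(D² + v²x²) − D)/v².
√(D² + v²x²) = √(0.917² + 0.106² × 13.4²) = 1.691; v² = 0.011236.
t = (1.691 − 0.917)/0.011236 = 68.9 days (vs. the pure-advection estimate x/v = 126 d).

68.9 days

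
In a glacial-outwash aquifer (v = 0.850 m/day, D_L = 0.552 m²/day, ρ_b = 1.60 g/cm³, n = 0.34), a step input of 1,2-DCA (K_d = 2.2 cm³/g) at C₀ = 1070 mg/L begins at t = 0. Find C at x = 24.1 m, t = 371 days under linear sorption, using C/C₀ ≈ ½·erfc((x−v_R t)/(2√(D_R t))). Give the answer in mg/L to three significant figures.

Retardation factor R = 1 + ρ_b·K_d/n = 1 + 1.60 × 2.2/0.34 = 11.35.
Sorption retards both mechanisms: v_R = v/R = 0.07489 m/day, D_R = D/R = 0.04863 m²/day.
v_R·t = 0.07489 × 371 = 27.78419 m; 2√(D_R t) = 8.495 m; argument = (24.1 − 27.78419)/8.495 = -0.4337.
C = C₀ × ½·erfc(-0.4337) = 1070 × 0.7302 = 781 mg/L.

781 mg/L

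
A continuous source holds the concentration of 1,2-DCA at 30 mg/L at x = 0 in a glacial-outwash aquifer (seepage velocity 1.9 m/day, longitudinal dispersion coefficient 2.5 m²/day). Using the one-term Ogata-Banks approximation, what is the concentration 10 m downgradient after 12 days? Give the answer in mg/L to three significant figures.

28.5 mg/L

For a continuous step input, C/C₀ ≈ ½·erfc((x−vt)/(2√(Dt))).
vt = 1.9 × 12 = 22.8 m and 2√(Dt) = 2√(2.5 × 12) = 10.95 m.
Argument (x−vt)/(2√(Dt)) = (10 − 22.8)/10.95 = -1.169; ½·erfc(-1.169) = 0.9509.
C = 30 × 0.9509 = 28.5 mg/L.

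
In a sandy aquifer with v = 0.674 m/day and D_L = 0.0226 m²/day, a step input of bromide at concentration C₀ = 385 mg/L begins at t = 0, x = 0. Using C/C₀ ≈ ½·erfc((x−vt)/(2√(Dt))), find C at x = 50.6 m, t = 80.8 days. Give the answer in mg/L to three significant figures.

For a continuous step input, C/C₀ ≈ ½·erfc((x−vt)/(2√(Dt))).
vt = 0.674 × 80.8 = 54.4592 m and 2√(Dt) = 2√(0.0226 × 80.8) = 2.703 m.
Argument (x−vt)/(2√(Dt)) = (50.6 − 54.4592)/2.703 = -1.428; ½·erfc(-1.428) = 0.9783.
C = 385 × 0.9783 = 377 mg/L.

377 mg/L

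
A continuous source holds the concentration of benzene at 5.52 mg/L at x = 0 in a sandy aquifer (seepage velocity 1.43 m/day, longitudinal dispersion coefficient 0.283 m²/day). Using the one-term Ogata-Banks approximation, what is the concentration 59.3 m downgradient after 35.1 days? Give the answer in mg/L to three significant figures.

0.113 mg/L

For a continuous step input, C/C₀ ≈ ½·erfc((x−vt)/(2√(Dt))).
vt = 1.43 × 35.1 = 50.193 m and 2√(Dt) = 2√(0.283 × 35.1) = 6.303 m.
Argument (x−vt)/(2√(Dt)) = (59.3 − 50.193)/6.303 = 1.445; ½·erfc(1.445) = 0.02050.
C = 5.52 × 0.02050 = 0.113 mg/L.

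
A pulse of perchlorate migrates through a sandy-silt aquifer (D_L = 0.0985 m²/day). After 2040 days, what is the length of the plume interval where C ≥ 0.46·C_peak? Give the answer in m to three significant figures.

The plume is Gaussian with σ = √(2Dt) = √(2 × 0.0985 × 2040) = 20.05 m.
C/C_peak = exp(−Δx²/(2σ²)) = 0.46 ⇒ Δx = σ·√(−2 ln 0.46) = 20.05 × 1.246 = 24.98 m.
Width = 2Δx = 50.0 m.

50.0 m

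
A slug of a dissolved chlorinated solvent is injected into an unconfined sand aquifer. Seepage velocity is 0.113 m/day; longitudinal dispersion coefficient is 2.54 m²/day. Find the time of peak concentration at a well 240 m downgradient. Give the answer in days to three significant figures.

1930 days

For the 1D instantaneous-source solution, setting ∂C/∂t = 0 at fixed x gives v²t² + 2Dt − x² = 0, so t = (√(D² + v²x²) − D)/v².
√(D² + v²x²) = √(2.54² + 0.113² × 240²) = 27.24; v² = 0.012769.
t = (27.24 − 2.54)/0.012769 = 1930 days (vs. the pure-advection estimate x/v = 2120 d).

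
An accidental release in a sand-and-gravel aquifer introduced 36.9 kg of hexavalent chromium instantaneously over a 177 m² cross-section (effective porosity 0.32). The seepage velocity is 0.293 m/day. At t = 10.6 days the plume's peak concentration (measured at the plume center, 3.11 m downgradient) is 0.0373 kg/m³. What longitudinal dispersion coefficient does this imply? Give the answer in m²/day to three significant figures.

At the plume center C_max = M/(n_e·A·√(4πDt)), so D = M²/(4πt·(n_e·A·C_max)²).
n_e·A·C_max = 0.32 × 177 × 0.0373 = 2.113 kg/m.
D = 36.9²/(4π × 10.6 × 2.113²) = 2.29 m²/day.

2.29 m²/day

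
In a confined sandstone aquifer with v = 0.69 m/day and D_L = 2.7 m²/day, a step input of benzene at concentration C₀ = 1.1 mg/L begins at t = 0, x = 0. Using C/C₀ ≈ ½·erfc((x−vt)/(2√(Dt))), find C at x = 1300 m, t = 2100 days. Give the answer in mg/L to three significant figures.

1.01 mg/L

For a continuous step input, C/C₀ ≈ ½·erfc((x−vt)/(2√(Dt))).
vt = 0.69 × 2100 = 1449 m and 2√(Dt) = 2√(2.7 × 2100) = 150.6 m.
Argument (x−vt)/(2√(Dt)) = (1300 − 1449)/150.6 = -0.9894; ½·erfc(-0.9894) = 0.9191.
C = 1.1 × 0.9191 = 1.01 mg/L.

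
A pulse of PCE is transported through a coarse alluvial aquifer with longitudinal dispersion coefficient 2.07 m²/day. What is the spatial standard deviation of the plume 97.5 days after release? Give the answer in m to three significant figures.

Dispersive spreading gives a Gaussian with σ² = 2Dt; advection only shifts the center.
σ = √(2 × 2.07 × 97.5) = 20.1 m.

20.1 m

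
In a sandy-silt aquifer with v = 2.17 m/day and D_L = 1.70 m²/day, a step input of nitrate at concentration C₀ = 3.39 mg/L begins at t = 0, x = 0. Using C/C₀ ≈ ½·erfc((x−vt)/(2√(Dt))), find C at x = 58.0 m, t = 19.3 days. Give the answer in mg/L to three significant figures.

0.0790 mg/L

For a continuous step input, C/C₀ ≈ ½·erfc((x−vt)/(2√(Dt))).
vt = 2.17 × 19.3 = 41.881 m and 2√(Dt) = 2√(1.70 × 19.3) = 11.46 m.
Argument (x−vt)/(2√(Dt)) = (58.0 − 41.881)/11.46 = 1.407; ½·erfc(1.407) = 0.02331.
C = 3.39 × 0.02331 = 0.0790 mg/L.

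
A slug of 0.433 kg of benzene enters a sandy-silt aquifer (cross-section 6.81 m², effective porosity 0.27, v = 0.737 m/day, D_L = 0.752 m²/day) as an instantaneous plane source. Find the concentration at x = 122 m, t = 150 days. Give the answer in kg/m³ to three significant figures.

0.00468 kg/m³

For an instantaneous plane source, C(x,t) = M/(n_e·A·√(4πDt)) · exp(−(x−vt)²/(4Dt)), with n_e·A the pore (flow) area.
Plume center vt = 0.737 × 150 = 110.55 m, so the well at 122 m is 11.45 m downgradient of the peak.
√(4πDt) = 37.65 m, giving peak height M/(n_e·A·√(4πDt)) = 0.433/(0.27 × 6.81 × 37.65) = 0.006255 kg/m³.
(x−vt)²/(4Dt) = (11.45)²/(4 × 0.752 × 150) = 0.2906; exp(−0.2906) = 0.7478.
C = 0.006255 × 0.7478 = 0.00468 kg/m³.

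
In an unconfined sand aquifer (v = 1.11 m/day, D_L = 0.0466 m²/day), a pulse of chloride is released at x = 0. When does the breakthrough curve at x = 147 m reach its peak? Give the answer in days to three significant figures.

For the 1D instantaneous-source solution, setting ∂C/∂t = 0 at fixed x gives v²t² + 2Dt − x² = 0, so t = (√(D² + v²x²) − D)/v².
√(D² + v²x²) = √(0.0466² + 1.11² × 147²) = 163.2; v² = 1.2321.
t = (163.2 − 0.0466)/1.2321 = 132 days (vs. the pure-advection estimate x/v = 132 d).

132 days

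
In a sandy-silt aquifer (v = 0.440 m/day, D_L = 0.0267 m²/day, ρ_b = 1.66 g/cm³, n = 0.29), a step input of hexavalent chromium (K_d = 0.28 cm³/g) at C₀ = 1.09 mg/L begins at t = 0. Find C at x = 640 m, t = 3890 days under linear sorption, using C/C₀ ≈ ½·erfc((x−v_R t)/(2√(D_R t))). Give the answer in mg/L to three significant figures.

1.06 mg/L

Retardation factor R = 1 + ρ_b·K_d/n = 1 + 1.66 × 0.28/0.29 = 2.603.
Sorption retards both mechanisms: v_R = v/R = 0.1690 m/day, D_R = D/R = 0.01026 m²/day.
v_R·t = 0.1690 × 3890 = 657.41 m; 2√(D_R t) = 12.64 m; argument = (640 − 657.41)/12.64 = -1.377.
C = C₀ × ½·erfc(-1.377) = 1.09 × 0.9743 = 1.06 mg/L.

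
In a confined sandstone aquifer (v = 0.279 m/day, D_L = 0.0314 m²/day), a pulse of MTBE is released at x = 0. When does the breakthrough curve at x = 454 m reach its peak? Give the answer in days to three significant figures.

1630 days

For the 1D instantaneous-source solution, setting ∂C/∂t = 0 at fixed x gives v²t² + 2Dt − x² = 0, so t = (√(D² + v²x²) − D)/v².
√(D² + v²x²) = √(0.0314² + 0.279² × 454²) = 126.7; v² = 0.077841.
t = (126.7 − 0.0314)/0.077841 = 1630 days (vs. the pure-advection estimate x/v = 1630 d).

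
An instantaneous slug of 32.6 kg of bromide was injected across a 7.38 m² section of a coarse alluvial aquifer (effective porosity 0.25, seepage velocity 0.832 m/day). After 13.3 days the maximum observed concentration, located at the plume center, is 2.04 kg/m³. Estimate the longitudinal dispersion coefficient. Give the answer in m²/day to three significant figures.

At the plume center C_max = M/(n_e·A·√(4πDt)), so D = M²/(4πt·(n_e·A·C_max)²).
n_e·A·C_max = 0.25 × 7.38 × 2.04 = 3.764 kg/m.
D = 32.6²/(4π × 13.3 × 3.764²) = 0.449 m²/day.

0.449 m²/day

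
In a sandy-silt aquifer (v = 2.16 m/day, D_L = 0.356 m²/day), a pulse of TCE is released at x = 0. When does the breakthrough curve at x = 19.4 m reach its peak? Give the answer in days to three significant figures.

8.91 days

For the 1D instantaneous-source solution, setting ∂C/∂t = 0 at fixed x gives v²t² + 2Dt − x² = 0, so t = (√(D² + v²x²) − D)/v².
√(D² + v²x²) = √(0.356² + 2.16² × 19.4²) = 41.91; v² = 4.6656.
t = (41.91 − 0.356)/4.6656 = 8.91 days (vs. the pure-advection estimate x/v = 8.98 d).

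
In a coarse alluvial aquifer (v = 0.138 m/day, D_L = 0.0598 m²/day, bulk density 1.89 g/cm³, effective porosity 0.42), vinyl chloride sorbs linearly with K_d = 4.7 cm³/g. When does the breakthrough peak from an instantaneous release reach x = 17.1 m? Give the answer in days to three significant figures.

Retardation factor R = 1 + ρ_b·K_d/n = 1 + 1.89 × 4.7/0.42 = 22.15.
Sorption retards both mechanisms: v_R = v/R = 0.006230 m/day, D_R = D/R = 0.002700 m²/day.
Peak time from v_R²t² + 2D_R t − x² = 0: t = (√(D_R² + v_R²x²) − D_R)/v_R².
√(D_R² + v_R²x²) = √(0.002700² + 0.006230² × 17.1²) = 0.1066; v_R² = 3.881e-05.
t = (0.1066 − 0.002700)/3.881e-05 = 2680 days.

2680 days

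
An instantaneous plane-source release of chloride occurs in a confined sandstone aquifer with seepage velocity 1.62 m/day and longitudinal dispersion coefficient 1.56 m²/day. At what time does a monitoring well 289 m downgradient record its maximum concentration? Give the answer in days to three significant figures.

For the 1D instantaneous-source solution, setting ∂C/∂t = 0 at fixed x gives v²t² + 2Dt − x² = 0, so t = (√(D² + v²x²) − D)/v².
√(D² + v²x²) = √(1.56² + 1.62² × 289²) = 468.2; v² = 2.6244.
t = (468.2 − 1.56)/2.6244 = 178 days (vs. the pure-advection estimate x/v = 178 d).

178 days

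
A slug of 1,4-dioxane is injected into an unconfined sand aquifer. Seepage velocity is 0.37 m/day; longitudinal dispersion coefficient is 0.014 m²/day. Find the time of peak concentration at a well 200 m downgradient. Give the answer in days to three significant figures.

540 days

For the 1D instantaneous-source solution, setting ∂C/∂t = 0 at fixed x gives v²t² + 2Dt − x² = 0, so t = (√(D² + v²x²) − D)/v².
√(D² + v²x²) = √(0.014² + 0.37² × 200²) = 74.00; v² = 0.1369.
t = (74.00 − 0.014)/0.1369 = 540 days (vs. the pure-advection estimate x/v = 541 d).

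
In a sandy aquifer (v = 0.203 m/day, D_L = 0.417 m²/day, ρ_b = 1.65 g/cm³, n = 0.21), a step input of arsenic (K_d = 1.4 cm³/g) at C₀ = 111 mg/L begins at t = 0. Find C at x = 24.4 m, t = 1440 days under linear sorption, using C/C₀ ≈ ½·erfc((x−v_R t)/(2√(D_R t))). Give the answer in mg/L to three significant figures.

55.3 mg/L

Retardation factor R = 1 + ρ_b·K_d/n = 1 + 1.65 × 1.4/0.21 = 12.00.
Sorption retards both mechanisms: v_R = v/R = 0.01692 m/day, D_R = D/R = 0.03475 m²/day.
v_R·t = 0.01692 × 1440 = 24.3648 m; 2√(D_R t) = 14.15 m; argument = (24.4 − 24.3648)/14.15 = 0.002488.
C = C₀ × ½·erfc(0.002488) = 111 × 0.4986 = 55.3 mg/L.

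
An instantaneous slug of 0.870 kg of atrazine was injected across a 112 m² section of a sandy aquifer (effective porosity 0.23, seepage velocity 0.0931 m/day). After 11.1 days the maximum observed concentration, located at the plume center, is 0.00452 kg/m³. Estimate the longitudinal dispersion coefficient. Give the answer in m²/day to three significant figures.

0.400 m²/day

At the plume center C_max = M/(n_e·A·√(4πDt)), so D = M²/(4πt·(n_e·A·C_max)²).
n_e·A·C_max = 0.23 × 112 × 0.00452 = 0.1164 kg/m.
D = 0.870²/(4π × 11.1 × 0.1164²) = 0.400 m²/day.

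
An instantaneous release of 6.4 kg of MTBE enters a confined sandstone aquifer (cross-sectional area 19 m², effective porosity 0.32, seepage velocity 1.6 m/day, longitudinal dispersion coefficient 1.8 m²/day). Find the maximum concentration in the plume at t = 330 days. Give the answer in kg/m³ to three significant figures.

0.0122 kg/m³

The peak of an instantaneous 1D plume sits at x = vt; there the Gaussian factor is 1 and C_max = M/(n_e·A·√(4πDt)), where n_e·A is the pore area the mass is dissolved in.
√(4πDt) = √(4π × 1.8 × 330) = 86.40 m, so C_max = 6.4/(0.32 × 19 × 86.40) = 0.0122 kg/m³.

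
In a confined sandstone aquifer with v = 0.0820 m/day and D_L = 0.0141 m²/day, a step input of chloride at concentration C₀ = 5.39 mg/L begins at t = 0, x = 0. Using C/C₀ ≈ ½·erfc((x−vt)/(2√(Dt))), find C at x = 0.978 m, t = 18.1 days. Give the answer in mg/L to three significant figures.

4.10 mg/L

For a continuous step input, C/C₀ ≈ ½·erfc((x−vt)/(2√(Dt))).
vt = 0.0820 × 18.1 = 1.4842 m and 2√(Dt) = 2√(0.0141 × 18.1) = 1.010 m.
Argument (x−vt)/(2√(Dt)) = (0.978 − 1.4842)/1.010 = -0.5012; ½·erfc(-0.5012) = 0.7608.
C = 5.39 × 0.7608 = 4.10 mg/L.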